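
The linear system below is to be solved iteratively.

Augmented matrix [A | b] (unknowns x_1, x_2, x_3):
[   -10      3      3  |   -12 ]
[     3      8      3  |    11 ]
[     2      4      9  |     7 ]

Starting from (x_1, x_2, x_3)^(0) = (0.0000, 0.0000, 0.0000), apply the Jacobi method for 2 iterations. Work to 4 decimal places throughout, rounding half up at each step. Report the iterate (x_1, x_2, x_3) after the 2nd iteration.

Iteration 1:
  x_1 = (-12 - (3)·0.0000 - (3)·0.0000) / (-10) = 1.2000
  x_2 = (11 - (3)·0.0000 - (3)·0.0000) / (8) = 1.3750
  x_3 = (7 - (2)·0.0000 - (4)·0.0000) / (9) = 0.7778
Iteration 2:
  x_1 = (-12 - (3)·1.3750 - (3)·0.7778) / (-10) = 1.8458
  x_2 = (11 - (3)·1.2000 - (3)·0.7778) / (8) = 0.6333
  x_3 = (7 - (2)·1.2000 - (4)·1.3750) / (9) = -0.1000

(1.8458, 0.6333, -0.1000)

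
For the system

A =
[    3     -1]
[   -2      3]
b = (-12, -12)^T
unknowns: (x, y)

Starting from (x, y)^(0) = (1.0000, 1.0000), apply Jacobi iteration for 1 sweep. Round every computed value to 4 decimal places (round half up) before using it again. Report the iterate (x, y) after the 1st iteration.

(-3.6667, -3.3333)

Iteration 1:
  x = (-12 - (-1)·1.0000) / (3) = -3.6667
  y = (-12 - (-2)·1.0000) / (3) = -3.3333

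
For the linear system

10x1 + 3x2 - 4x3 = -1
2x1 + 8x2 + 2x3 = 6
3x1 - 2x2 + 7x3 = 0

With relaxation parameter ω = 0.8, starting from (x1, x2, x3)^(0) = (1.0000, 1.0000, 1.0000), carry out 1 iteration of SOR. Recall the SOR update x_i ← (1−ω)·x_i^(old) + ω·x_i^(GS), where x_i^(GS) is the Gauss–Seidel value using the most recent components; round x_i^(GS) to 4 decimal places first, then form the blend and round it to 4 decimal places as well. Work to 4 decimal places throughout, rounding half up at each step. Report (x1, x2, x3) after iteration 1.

Iteration 1:
  x1: GS value = (-1 - (3)·1.0000 - (-4)·1.0000) / (10) = 0.0000;  x1 ← (1−ω)·1.0000 + ω·0.0000 = 0.2000
  x2: GS value = (6 - (2)·0.2000 - (2)·1.0000) / (8) = 0.4500;  x2 ← (1−ω)·1.0000 + ω·0.4500 = 0.5600
  x3: GS value = (0 - (3)·0.2000 - (-2)·0.5600) / (7) = 0.0743;  x3 ← (1−ω)·1.0000 + ω·0.0743 = 0.2594

(0.2000, 0.5600, 0.2594)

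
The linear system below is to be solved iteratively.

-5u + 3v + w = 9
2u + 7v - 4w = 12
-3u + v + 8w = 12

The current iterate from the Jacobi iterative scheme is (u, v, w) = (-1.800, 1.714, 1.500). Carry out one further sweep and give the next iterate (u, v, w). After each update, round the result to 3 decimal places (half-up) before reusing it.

One sweep:
  u = (9 - (3)·1.714 - (1)·1.500) / (-5) = -0.472
  v = (12 - (2)·-1.800 - (-4)·1.500) / (7) = 3.086
  w = (12 - (-3)·-1.800 - (1)·1.714) / (8) = 0.611

(-0.472, 3.086, 0.611)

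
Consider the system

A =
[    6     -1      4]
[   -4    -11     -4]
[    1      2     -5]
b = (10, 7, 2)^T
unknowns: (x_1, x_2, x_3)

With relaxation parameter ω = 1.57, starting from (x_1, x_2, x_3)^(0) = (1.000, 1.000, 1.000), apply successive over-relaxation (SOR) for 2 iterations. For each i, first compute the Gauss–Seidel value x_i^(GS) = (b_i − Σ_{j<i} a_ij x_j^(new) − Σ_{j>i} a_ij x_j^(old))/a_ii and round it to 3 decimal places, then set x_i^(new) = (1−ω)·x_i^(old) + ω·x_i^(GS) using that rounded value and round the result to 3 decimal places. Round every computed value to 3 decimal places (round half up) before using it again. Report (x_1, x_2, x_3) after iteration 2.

(3.868, -0.093, 2.008)

Iteration 1:
  x_1: GS value = (10 - (-1)·1.000 - (4)·1.000) / (6) = 1.167;  x_1 ← (1−ω)·1.000 + ω·1.167 = 1.262
  x_2: GS value = (7 - (-4)·1.262 - (-4)·1.000) / (-11) = -1.459;  x_2 ← (1−ω)·1.000 + ω·-1.459 = -2.861
  x_3: GS value = (2 - (1)·1.262 - (2)·-2.861) / (-5) = -1.292;  x_3 ← (1−ω)·1.000 + ω·-1.292 = -2.598
Iteration 2:
  x_1: GS value = (10 - (-1)·-2.861 - (4)·-2.598) / (6) = 2.922;  x_1 ← (1−ω)·1.262 + ω·2.922 = 3.868
  x_2: GS value = (7 - (-4)·3.868 - (-4)·-2.598) / (-11) = -1.098;  x_2 ← (1−ω)·-2.861 + ω·-1.098 = -0.093
  x_3: GS value = (2 - (1)·3.868 - (2)·-0.093) / (-5) = 0.336;  x_3 ← (1−ω)·-2.598 + ω·0.336 = 2.008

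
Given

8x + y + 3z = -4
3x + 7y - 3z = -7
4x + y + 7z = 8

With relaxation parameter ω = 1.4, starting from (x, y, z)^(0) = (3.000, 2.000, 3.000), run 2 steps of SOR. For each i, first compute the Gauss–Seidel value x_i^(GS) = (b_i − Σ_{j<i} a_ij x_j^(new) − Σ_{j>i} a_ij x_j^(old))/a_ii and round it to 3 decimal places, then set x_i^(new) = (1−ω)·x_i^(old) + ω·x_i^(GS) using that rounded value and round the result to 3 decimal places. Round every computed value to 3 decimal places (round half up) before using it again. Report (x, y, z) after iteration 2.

Iteration 1:
  x: GS value = (-4 - (1)·2.000 - (3)·3.000) / (8) = -1.875;  x ← (1−ω)·3.000 + ω·-1.875 = -3.825
  y: GS value = (-7 - (3)·-3.825 - (-3)·3.000) / (7) = 1.925;  y ← (1−ω)·2.000 + ω·1.925 = 1.895
  z: GS value = (8 - (4)·-3.825 - (1)·1.895) / (7) = 3.058;  z ← (1−ω)·3.000 + ω·3.058 = 3.081
Iteration 2:
  x: GS value = (-4 - (1)·1.895 - (3)·3.081) / (8) = -1.892;  x ← (1−ω)·-3.825 + ω·-1.892 = -1.119
  y: GS value = (-7 - (3)·-1.119 - (-3)·3.081) / (7) = 0.800;  y ← (1−ω)·1.895 + ω·0.800 = 0.362
  z: GS value = (8 - (4)·-1.119 - (1)·0.362) / (7) = 1.731;  z ← (1−ω)·3.081 + ω·1.731 = 1.191

(-1.119, 0.362, 1.191)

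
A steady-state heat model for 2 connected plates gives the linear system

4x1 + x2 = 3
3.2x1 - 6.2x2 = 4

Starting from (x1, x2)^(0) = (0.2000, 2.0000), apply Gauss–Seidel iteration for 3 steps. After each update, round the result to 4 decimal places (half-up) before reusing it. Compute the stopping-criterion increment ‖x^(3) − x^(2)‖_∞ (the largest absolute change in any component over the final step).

0.0811

Iteration 1:
  x1 = (3 - (1)·2.0000) / (4) = 0.2500
  x2 = (4 - (3.2)·0.2500) / (-6.2) = -0.5161
Iteration 2:
  x1 = (3 - (1)·-0.5161) / (4) = 0.8790
  x2 = (4 - (3.2)·0.8790) / (-6.2) = -0.1915
Iteration 3:
  x1 = (3 - (1)·-0.1915) / (4) = 0.7979
  x2 = (4 - (3.2)·0.7979) / (-6.2) = -0.2333
Change: (-0.0811, -0.0418) → max |·| = 0.0811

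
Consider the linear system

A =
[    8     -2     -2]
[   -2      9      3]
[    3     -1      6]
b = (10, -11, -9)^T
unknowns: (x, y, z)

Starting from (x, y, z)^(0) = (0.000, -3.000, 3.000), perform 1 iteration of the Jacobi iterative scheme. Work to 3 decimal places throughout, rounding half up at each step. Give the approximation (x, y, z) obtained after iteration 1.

Iteration 1:
  x = (10 - (-2)·-3.000 - (-2)·3.000) / (8) = 1.250
  y = (-11 - (-2)·0.000 - (3)·3.000) / (9) = -2.222
  z = (-9 - (3)·0.000 - (-1)·-3.000) / (6) = -2.000

(1.250, -2.222, -2.000)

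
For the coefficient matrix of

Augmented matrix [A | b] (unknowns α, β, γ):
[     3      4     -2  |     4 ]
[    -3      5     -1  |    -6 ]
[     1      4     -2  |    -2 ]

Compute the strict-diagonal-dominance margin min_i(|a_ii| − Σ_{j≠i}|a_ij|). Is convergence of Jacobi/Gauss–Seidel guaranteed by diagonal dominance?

row 1: |3| − (4+2) = -3
row 2: |5| − (3+1) = 1
row 3: |-2| − (1+4) = -3
minimum over rows = -3 → not strictly diagonally dominant

-3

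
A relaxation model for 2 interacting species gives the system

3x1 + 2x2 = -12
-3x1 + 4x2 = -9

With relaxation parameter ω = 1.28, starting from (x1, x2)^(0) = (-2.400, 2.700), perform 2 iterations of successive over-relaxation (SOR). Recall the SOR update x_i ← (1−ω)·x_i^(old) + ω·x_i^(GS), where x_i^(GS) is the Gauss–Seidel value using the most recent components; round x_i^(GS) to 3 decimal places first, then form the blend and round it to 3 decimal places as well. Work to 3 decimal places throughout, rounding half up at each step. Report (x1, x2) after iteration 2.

(5.404, 5.141)

Iteration 1:
  x1: GS value = (-12 - (2)·2.700) / (3) = -5.800;  x1 ← (1−ω)·-2.400 + ω·-5.800 = -6.752
  x2: GS value = (-9 - (-3)·-6.752) / (4) = -7.314;  x2 ← (1−ω)·2.700 + ω·-7.314 = -10.118
Iteration 2:
  x1: GS value = (-12 - (2)·-10.118) / (3) = 2.745;  x1 ← (1−ω)·-6.752 + ω·2.745 = 5.404
  x2: GS value = (-9 - (-3)·5.404) / (4) = 1.803;  x2 ← (1−ω)·-10.118 + ω·1.803 = 5.141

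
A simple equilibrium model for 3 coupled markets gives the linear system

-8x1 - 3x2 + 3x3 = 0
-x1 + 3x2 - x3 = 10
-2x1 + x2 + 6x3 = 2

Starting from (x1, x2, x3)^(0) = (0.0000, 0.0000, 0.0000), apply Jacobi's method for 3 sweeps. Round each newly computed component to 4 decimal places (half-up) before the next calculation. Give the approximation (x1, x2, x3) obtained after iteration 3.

Iteration 1:
  x1 = (0 - (-3)·0.0000 - (3)·0.0000) / (-8) = 0.0000
  x2 = (10 - (-1)·0.0000 - (-1)·0.0000) / (3) = 3.3333
  x3 = (2 - (-2)·0.0000 - (1)·0.0000) / (6) = 0.3333
Iteration 2:
  x1 = (0 - (-3)·3.3333 - (3)·0.3333) / (-8) = -1.1250
  x2 = (10 - (-1)·0.0000 - (-1)·0.3333) / (3) = 3.4444
  x3 = (2 - (-2)·0.0000 - (1)·3.3333) / (6) = -0.2222
Iteration 3:
  x1 = (0 - (-3)·3.4444 - (3)·-0.2222) / (-8) = -1.3750
  x2 = (10 - (-1)·-1.1250 - (-1)·-0.2222) / (3) = 2.8843
  x3 = (2 - (-2)·-1.1250 - (1)·3.4444) / (6) = -0.6157

(-1.3750, 2.8843, -0.6157)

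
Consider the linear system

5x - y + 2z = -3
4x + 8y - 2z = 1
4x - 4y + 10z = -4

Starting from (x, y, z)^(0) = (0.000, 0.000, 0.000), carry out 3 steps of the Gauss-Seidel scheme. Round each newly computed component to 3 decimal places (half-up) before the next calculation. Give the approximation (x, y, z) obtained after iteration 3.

Iteration 1:
  x = (-3 - (-1)·0.000 - (2)·0.000) / (5) = -0.600
  y = (1 - (4)·-0.600 - (-2)·0.000) / (8) = 0.425
  z = (-4 - (4)·-0.600 - (-4)·0.425) / (10) = 0.010
Iteration 2:
  x = (-3 - (-1)·0.425 - (2)·0.010) / (5) = -0.519
  y = (1 - (4)·-0.519 - (-2)·0.010) / (8) = 0.387
  z = (-4 - (4)·-0.519 - (-4)·0.387) / (10) = -0.038
Iteration 3:
  x = (-3 - (-1)·0.387 - (2)·-0.038) / (5) = -0.507
  y = (1 - (4)·-0.507 - (-2)·-0.038) / (8) = 0.369
  z = (-4 - (4)·-0.507 - (-4)·0.369) / (10) = -0.050

(-0.507, 0.369, -0.050)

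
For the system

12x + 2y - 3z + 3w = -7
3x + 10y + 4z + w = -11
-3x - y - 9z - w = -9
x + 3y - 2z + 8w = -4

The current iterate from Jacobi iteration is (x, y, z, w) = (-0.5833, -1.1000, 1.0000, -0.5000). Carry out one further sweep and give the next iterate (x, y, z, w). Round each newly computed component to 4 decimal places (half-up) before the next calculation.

(-0.0250, -1.2750, 1.3722, 0.2354)

One sweep:
  x = (-7 - (2)·-1.1000 - (-3)·1.0000 - (3)·-0.5000) / (12) = -0.0250
  y = (-11 - (3)·-0.5833 - (4)·1.0000 - (1)·-0.5000) / (10) = -1.2750
  z = (-9 - (-3)·-0.5833 - (-1)·-1.1000 - (-1)·-0.5000) / (-9) = 1.3722
  w = (-4 - (1)·-0.5833 - (3)·-1.1000 - (-2)·1.0000) / (8) = 0.2354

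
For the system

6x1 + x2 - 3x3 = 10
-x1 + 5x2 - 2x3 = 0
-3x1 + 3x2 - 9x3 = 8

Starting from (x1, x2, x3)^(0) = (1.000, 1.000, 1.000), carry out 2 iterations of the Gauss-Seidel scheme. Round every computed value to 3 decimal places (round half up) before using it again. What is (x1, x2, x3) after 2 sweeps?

Iteration 1:
  x1 = (10 - (1)·1.000 - (-3)·1.000) / (6) = 2.000
  x2 = (0 - (-1)·2.000 - (-2)·1.000) / (5) = 0.800
  x3 = (8 - (-3)·2.000 - (3)·0.800) / (-9) = -1.289
Iteration 2:
  x1 = (10 - (1)·0.800 - (-3)·-1.289) / (6) = 0.889
  x2 = (0 - (-1)·0.889 - (-2)·-1.289) / (5) = -0.338
  x3 = (8 - (-3)·0.889 - (3)·-0.338) / (-9) = -1.298

(0.889, -0.338, -1.298)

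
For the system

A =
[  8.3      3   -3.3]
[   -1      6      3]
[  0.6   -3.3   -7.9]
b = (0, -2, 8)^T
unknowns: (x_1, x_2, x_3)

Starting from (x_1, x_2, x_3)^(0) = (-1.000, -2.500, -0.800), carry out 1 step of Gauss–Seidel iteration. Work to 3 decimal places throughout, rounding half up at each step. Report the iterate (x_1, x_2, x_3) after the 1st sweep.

(0.586, 0.164, -1.037)

Iteration 1:
  x_1 = (0 - (3)·-2.500 - (-3.3)·-0.800) / (8.3) = 0.586
  x_2 = (-2 - (-1)·0.586 - (3)·-0.800) / (6) = 0.164
  x_3 = (8 - (0.6)·0.586 - (-3.3)·0.164) / (-7.9) = -1.037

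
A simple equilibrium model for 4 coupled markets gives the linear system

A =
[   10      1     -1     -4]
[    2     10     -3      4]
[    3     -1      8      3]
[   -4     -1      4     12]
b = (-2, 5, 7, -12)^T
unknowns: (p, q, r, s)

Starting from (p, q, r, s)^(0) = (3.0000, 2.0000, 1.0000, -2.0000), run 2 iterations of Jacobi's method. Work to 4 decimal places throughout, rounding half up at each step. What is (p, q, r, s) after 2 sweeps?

Iteration 1:
  p = (-2 - (1)·2.0000 - (-1)·1.0000 - (-4)·-2.0000) / (10) = -1.1000
  q = (5 - (2)·3.0000 - (-3)·1.0000 - (4)·-2.0000) / (10) = 1.0000
  r = (7 - (3)·3.0000 - (-1)·2.0000 - (3)·-2.0000) / (8) = 0.7500
  s = (-12 - (-4)·3.0000 - (-1)·2.0000 - (4)·1.0000) / (12) = -0.1667
Iteration 2:
  p = (-2 - (1)·1.0000 - (-1)·0.7500 - (-4)·-0.1667) / (10) = -0.2917
  q = (5 - (2)·-1.1000 - (-3)·0.7500 - (4)·-0.1667) / (10) = 1.0117
  r = (7 - (3)·-1.1000 - (-1)·1.0000 - (3)·-0.1667) / (8) = 1.4750
  s = (-12 - (-4)·-1.1000 - (-1)·1.0000 - (4)·0.7500) / (12) = -1.5333

(-0.2917, 1.0117, 1.4750, -1.5333)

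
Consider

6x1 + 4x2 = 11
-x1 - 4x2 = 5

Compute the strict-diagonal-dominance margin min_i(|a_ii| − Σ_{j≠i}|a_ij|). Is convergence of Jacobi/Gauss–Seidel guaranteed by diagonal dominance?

2

row 1: |6| − (4) = 2
row 2: |-4| − (1) = 3
minimum over rows = 2 → strictly diagonally dominant (convergence guaranteed)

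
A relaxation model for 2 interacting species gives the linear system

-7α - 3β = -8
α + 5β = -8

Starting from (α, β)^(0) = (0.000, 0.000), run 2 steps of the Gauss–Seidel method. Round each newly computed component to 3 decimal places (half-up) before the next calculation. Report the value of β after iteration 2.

Iteration 1:
  α = (-8 - (-3)·0.000) / (-7) = 1.143
  β = (-8 - (1)·1.143) / (5) = -1.829
Iteration 2:
  α = (-8 - (-3)·-1.829) / (-7) = 1.927
  β = (-8 - (1)·1.927) / (5) = -1.985

-1.985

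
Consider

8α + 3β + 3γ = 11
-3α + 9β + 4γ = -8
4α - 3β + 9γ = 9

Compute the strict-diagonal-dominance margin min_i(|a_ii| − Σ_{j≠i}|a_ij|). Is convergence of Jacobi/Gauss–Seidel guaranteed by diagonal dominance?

row 1: |8| − (3+3) = 2
row 2: |9| − (3+4) = 2
row 3: |9| − (4+3) = 2
minimum over rows = 2 → strictly diagonally dominant (convergence guaranteed)

2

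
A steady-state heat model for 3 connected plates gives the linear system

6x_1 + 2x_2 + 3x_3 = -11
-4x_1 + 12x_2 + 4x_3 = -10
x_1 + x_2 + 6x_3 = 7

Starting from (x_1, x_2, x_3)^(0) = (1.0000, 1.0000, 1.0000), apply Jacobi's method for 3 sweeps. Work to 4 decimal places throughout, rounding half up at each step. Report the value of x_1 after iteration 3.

Iteration 1:
  x_1 = (-11 - (2)·1.0000 - (3)·1.0000) / (6) = -2.6667
  x_2 = (-10 - (-4)·1.0000 - (4)·1.0000) / (12) = -0.8333
  x_3 = (7 - (1)·1.0000 - (1)·1.0000) / (6) = 0.8333
Iteration 2:
  x_1 = (-11 - (2)·-0.8333 - (3)·0.8333) / (6) = -1.9722
  x_2 = (-10 - (-4)·-2.6667 - (4)·0.8333) / (12) = -2.0000
  x_3 = (7 - (1)·-2.6667 - (1)·-0.8333) / (6) = 1.7500
Iteration 3:
  x_1 = (-11 - (2)·-2.0000 - (3)·1.7500) / (6) = -2.0417
  x_2 = (-10 - (-4)·-1.9722 - (4)·1.7500) / (12) = -2.0741
  x_3 = (7 - (1)·-1.9722 - (1)·-2.0000) / (6) = 1.8287

-2.0417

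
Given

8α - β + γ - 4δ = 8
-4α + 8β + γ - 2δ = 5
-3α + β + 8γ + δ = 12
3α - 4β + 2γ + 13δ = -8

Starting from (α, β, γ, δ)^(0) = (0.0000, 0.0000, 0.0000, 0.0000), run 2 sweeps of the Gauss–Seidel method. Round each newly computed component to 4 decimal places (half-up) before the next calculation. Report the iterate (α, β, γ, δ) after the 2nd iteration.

Iteration 1:
  α = (8 - (-1)·0.0000 - (1)·0.0000 - (-4)·0.0000) / (8) = 1.0000
  β = (5 - (-4)·1.0000 - (1)·0.0000 - (-2)·0.0000) / (8) = 1.1250
  γ = (12 - (-3)·1.0000 - (1)·1.1250 - (1)·0.0000) / (8) = 1.7344
  δ = (-8 - (3)·1.0000 - (-4)·1.1250 - (2)·1.7344) / (13) = -0.7668
Iteration 2:
  α = (8 - (-1)·1.1250 - (1)·1.7344 - (-4)·-0.7668) / (8) = 0.5404
  β = (5 - (-4)·0.5404 - (1)·1.7344 - (-2)·-0.7668) / (8) = 0.4867
  γ = (12 - (-3)·0.5404 - (1)·0.4867 - (1)·-0.7668) / (8) = 1.7377
  δ = (-8 - (3)·0.5404 - (-4)·0.4867 - (2)·1.7377) / (13) = -0.8577

(0.5404, 0.4867, 1.7377, -0.8577)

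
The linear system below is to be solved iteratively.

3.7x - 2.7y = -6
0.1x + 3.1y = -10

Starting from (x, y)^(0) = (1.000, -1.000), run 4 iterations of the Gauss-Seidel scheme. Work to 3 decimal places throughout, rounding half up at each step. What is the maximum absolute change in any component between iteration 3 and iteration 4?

0.002

Iteration 1:
  x = (-6 - (-2.7)·-1.000) / (3.7) = -2.351
  y = (-10 - (0.1)·-2.351) / (3.1) = -3.150
Iteration 2:
  x = (-6 - (-2.7)·-3.150) / (3.7) = -3.920
  y = (-10 - (0.1)·-3.920) / (3.1) = -3.099
Iteration 3:
  x = (-6 - (-2.7)·-3.099) / (3.7) = -3.883
  y = (-10 - (0.1)·-3.883) / (3.1) = -3.101
Iteration 4:
  x = (-6 - (-2.7)·-3.101) / (3.7) = -3.885
  y = (-10 - (0.1)·-3.885) / (3.1) = -3.100
Change: (-0.002, 0.001) → max |·| = 0.002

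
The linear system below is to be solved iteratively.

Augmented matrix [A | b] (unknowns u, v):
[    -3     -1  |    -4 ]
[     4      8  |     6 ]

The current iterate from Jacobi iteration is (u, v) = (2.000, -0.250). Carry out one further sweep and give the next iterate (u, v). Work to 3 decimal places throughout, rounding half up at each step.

One sweep:
  u = (-4 - (-1)·-0.250) / (-3) = 1.417
  v = (6 - (4)·2.000) / (8) = -0.250

(1.417, -0.250)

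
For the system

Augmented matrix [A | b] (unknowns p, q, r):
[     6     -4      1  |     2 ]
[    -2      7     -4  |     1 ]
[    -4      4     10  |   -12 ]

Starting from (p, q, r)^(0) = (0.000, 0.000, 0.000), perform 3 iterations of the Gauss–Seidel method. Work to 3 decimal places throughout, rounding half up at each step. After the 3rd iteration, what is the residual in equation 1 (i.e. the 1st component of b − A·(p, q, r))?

Iteration 1:
  p = (2 - (-4)·0.000 - (1)·0.000) / (6) = 0.333
  q = (1 - (-2)·0.333 - (-4)·0.000) / (7) = 0.238
  r = (-12 - (-4)·0.333 - (4)·0.238) / (10) = -1.162
Iteration 2:
  p = (2 - (-4)·0.238 - (1)·-1.162) / (6) = 0.686
  q = (1 - (-2)·0.686 - (-4)·-1.162) / (7) = -0.325
  r = (-12 - (-4)·0.686 - (4)·-0.325) / (10) = -0.796
Iteration 3:
  p = (2 - (-4)·-0.325 - (1)·-0.796) / (6) = 0.249
  q = (1 - (-2)·0.249 - (-4)·-0.796) / (7) = -0.241
  r = (-12 - (-4)·0.249 - (4)·-0.241) / (10) = -1.004
Residual b − A·x = (0.546, -0.831, 0.000)

0.546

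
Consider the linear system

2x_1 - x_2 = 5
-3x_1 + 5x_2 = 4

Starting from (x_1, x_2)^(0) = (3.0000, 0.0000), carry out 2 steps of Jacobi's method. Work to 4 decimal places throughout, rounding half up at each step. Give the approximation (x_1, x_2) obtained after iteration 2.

(3.8000, 2.3000)

Iteration 1:
  x_1 = (5 - (-1)·0.0000) / (2) = 2.5000
  x_2 = (4 - (-3)·3.0000) / (5) = 2.6000
Iteration 2:
  x_1 = (5 - (-1)·2.6000) / (2) = 3.8000
  x_2 = (4 - (-3)·2.5000) / (5) = 2.3000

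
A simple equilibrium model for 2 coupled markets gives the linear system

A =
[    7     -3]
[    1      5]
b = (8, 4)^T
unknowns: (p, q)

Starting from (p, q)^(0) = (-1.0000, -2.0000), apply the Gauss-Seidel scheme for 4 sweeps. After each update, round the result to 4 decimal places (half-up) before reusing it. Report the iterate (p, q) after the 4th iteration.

(1.3691, 0.5262)

Iteration 1:
  p = (8 - (-3)·-2.0000) / (7) = 0.2857
  q = (4 - (1)·0.2857) / (5) = 0.7429
Iteration 2:
  p = (8 - (-3)·0.7429) / (7) = 1.4612
  q = (4 - (1)·1.4612) / (5) = 0.5078
Iteration 3:
  p = (8 - (-3)·0.5078) / (7) = 1.3605
  q = (4 - (1)·1.3605) / (5) = 0.5279
Iteration 4:
  p = (8 - (-3)·0.5279) / (7) = 1.3691
  q = (4 - (1)·1.3691) / (5) = 0.5262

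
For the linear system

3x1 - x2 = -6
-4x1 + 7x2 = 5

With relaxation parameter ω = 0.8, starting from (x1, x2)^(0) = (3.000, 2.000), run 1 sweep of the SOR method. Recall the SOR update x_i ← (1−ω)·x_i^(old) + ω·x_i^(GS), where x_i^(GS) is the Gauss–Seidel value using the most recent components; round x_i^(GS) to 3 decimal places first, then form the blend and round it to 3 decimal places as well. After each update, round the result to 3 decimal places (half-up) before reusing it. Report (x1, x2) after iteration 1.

Iteration 1:
  x1: GS value = (-6 - (-1)·2.000) / (3) = -1.333;  x1 ← (1−ω)·3.000 + ω·-1.333 = -0.466
  x2: GS value = (5 - (-4)·-0.466) / (7) = 0.448;  x2 ← (1−ω)·2.000 + ω·0.448 = 0.758

(-0.466, 0.758)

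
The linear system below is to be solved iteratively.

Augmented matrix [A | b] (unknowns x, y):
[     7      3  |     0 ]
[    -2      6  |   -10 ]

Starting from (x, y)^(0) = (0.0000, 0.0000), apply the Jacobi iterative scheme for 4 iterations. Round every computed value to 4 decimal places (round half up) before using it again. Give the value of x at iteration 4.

Iteration 1:
  x = (0 - (3)·0.0000) / (7) = 0.0000
  y = (-10 - (-2)·0.0000) / (6) = -1.6667
Iteration 2:
  x = (0 - (3)·-1.6667) / (7) = 0.7143
  y = (-10 - (-2)·0.0000) / (6) = -1.6667
Iteration 3:
  x = (0 - (3)·-1.6667) / (7) = 0.7143
  y = (-10 - (-2)·0.7143) / (6) = -1.4286
Iteration 4:
  x = (0 - (3)·-1.4286) / (7) = 0.6123
  y = (-10 - (-2)·0.7143) / (6) = -1.4286

0.6123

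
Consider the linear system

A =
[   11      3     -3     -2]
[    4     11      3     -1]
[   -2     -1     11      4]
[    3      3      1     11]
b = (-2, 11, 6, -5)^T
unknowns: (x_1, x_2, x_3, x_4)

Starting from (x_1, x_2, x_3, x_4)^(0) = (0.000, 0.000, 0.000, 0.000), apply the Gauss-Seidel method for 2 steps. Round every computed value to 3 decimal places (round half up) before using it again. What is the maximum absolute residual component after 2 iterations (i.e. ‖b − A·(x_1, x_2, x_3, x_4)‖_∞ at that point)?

1.236

Iteration 1:
  x_1 = (-2 - (3)·0.000 - (-3)·0.000 - (-2)·0.000) / (11) = -0.182
  x_2 = (11 - (4)·-0.182 - (3)·0.000 - (-1)·0.000) / (11) = 1.066
  x_3 = (6 - (-2)·-0.182 - (-1)·1.066 - (4)·0.000) / (11) = 0.609
  x_4 = (-5 - (3)·-0.182 - (3)·1.066 - (1)·0.609) / (11) = -0.751
Iteration 2:
  x_1 = (-2 - (3)·1.066 - (-3)·0.609 - (-2)·-0.751) / (11) = -0.443
  x_2 = (11 - (4)·-0.443 - (3)·0.609 - (-1)·-0.751) / (11) = 0.927
  x_3 = (6 - (-2)·-0.443 - (-1)·0.927 - (4)·-0.751) / (11) = 0.822
  x_4 = (-5 - (3)·-0.443 - (3)·0.927 - (1)·0.822) / (11) = -0.661
Residual b − A·x = (1.236, -0.552, -0.357, -0.003); ∞-norm = 1.236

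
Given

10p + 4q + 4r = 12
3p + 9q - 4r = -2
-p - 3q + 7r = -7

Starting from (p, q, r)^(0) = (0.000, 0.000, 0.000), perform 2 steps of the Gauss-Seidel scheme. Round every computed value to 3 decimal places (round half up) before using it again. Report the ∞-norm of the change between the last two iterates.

0.716

Iteration 1:
  p = (12 - (4)·0.000 - (4)·0.000) / (10) = 1.200
  q = (-2 - (3)·1.200 - (-4)·0.000) / (9) = -0.622
  r = (-7 - (-1)·1.200 - (-3)·-0.622) / (7) = -1.095
Iteration 2:
  p = (12 - (4)·-0.622 - (4)·-1.095) / (10) = 1.887
  q = (-2 - (3)·1.887 - (-4)·-1.095) / (9) = -1.338
  r = (-7 - (-1)·1.887 - (-3)·-1.338) / (7) = -1.304
Change: (0.687, -0.716, -0.209) → max |·| = 0.716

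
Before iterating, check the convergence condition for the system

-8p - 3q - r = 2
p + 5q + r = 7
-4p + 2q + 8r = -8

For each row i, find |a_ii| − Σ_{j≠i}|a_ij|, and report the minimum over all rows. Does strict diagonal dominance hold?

2

row 1: |-8| − (3+1) = 4
row 2: |5| − (1+1) = 3
row 3: |8| − (4+2) = 2
minimum over rows = 2 → strictly diagonally dominant (convergence guaranteed)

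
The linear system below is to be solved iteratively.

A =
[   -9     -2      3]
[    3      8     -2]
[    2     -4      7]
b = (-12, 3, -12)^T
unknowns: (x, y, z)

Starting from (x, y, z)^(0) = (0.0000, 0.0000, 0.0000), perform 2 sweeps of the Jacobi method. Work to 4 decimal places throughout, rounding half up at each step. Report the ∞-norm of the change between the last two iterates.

Iteration 1:
  x = (-12 - (-2)·0.0000 - (3)·0.0000) / (-9) = 1.3333
  y = (3 - (3)·0.0000 - (-2)·0.0000) / (8) = 0.3750
  z = (-12 - (2)·0.0000 - (-4)·0.0000) / (7) = -1.7143
Iteration 2:
  x = (-12 - (-2)·0.3750 - (3)·-1.7143) / (-9) = 0.6786
  y = (3 - (3)·1.3333 - (-2)·-1.7143) / (8) = -0.5536
  z = (-12 - (2)·1.3333 - (-4)·0.3750) / (7) = -1.8809
Change: (-0.6547, -0.9286, -0.1666) → max |·| = 0.9286

0.9286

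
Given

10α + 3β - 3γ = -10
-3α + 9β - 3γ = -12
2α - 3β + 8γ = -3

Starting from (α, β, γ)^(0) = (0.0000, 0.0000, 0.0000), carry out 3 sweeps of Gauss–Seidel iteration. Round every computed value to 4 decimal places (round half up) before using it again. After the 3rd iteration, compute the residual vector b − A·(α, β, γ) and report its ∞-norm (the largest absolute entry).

0.0672

Iteration 1:
  α = (-10 - (3)·0.0000 - (-3)·0.0000) / (10) = -1.0000
  β = (-12 - (-3)·-1.0000 - (-3)·0.0000) / (9) = -1.6667
  γ = (-3 - (2)·-1.0000 - (-3)·-1.6667) / (8) = -0.7500
Iteration 2:
  α = (-10 - (3)·-1.6667 - (-3)·-0.7500) / (10) = -0.7250
  β = (-12 - (-3)·-0.7250 - (-3)·-0.7500) / (9) = -1.8250
  γ = (-3 - (2)·-0.7250 - (-3)·-1.8250) / (8) = -0.8781
Iteration 3:
  α = (-10 - (3)·-1.8250 - (-3)·-0.8781) / (10) = -0.7159
  β = (-12 - (-3)·-0.7159 - (-3)·-0.8781) / (9) = -1.8647
  γ = (-3 - (2)·-0.7159 - (-3)·-1.8647) / (8) = -0.8953
Residual b − A·x = (0.0672, -0.0513, 0.0001); ∞-norm = 0.0672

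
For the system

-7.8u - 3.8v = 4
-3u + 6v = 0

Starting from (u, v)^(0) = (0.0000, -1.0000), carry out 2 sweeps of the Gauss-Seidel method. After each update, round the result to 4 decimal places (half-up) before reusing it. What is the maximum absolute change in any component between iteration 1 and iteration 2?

0.4810

Iteration 1:
  u = (4 - (-3.8)·-1.0000) / (-7.8) = -0.0256
  v = (0 - (-3)·-0.0256) / (6) = -0.0128
Iteration 2:
  u = (4 - (-3.8)·-0.0128) / (-7.8) = -0.5066
  v = (0 - (-3)·-0.5066) / (6) = -0.2533
Change: (-0.4810, -0.2405) → max |·| = 0.4810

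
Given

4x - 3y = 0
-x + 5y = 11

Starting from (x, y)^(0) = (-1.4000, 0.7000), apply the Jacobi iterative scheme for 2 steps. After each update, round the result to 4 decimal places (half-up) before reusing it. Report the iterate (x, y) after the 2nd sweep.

Iteration 1:
  x = (0 - (-3)·0.7000) / (4) = 0.5250
  y = (11 - (-1)·-1.4000) / (5) = 1.9200
Iteration 2:
  x = (0 - (-3)·1.9200) / (4) = 1.4400
  y = (11 - (-1)·0.5250) / (5) = 2.3050

(1.4400, 2.3050)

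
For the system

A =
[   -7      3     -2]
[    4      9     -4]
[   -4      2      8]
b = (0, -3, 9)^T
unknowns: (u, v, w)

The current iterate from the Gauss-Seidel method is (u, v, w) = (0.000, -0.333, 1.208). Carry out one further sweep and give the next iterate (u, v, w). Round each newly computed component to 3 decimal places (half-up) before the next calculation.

One sweep:
  u = (0 - (3)·-0.333 - (-2)·1.208) / (-7) = -0.488
  v = (-3 - (4)·-0.488 - (-4)·1.208) / (9) = 0.420
  w = (9 - (-4)·-0.488 - (2)·0.420) / (8) = 0.776

(-0.488, 0.420, 0.776)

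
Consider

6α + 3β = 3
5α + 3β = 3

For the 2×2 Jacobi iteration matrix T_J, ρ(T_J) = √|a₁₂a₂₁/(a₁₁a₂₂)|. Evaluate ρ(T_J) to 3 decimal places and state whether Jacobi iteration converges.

0.913

a₁₂a₂₁/(a₁₁a₂₂) = (3)·(5) / ((6)·(3)) = 0.833333
ρ = √|0.833333| = √0.833333 = 0.913
ρ < 1, so Jacobi converges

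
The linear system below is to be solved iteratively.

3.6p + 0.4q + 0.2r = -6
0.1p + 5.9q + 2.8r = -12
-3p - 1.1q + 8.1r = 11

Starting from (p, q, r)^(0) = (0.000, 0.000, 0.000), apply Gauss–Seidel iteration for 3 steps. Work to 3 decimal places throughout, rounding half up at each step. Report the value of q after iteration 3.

Iteration 1:
  p = (-6 - (0.4)·0.000 - (0.2)·0.000) / (3.6) = -1.667
  q = (-12 - (0.1)·-1.667 - (2.8)·0.000) / (5.9) = -2.006
  r = (11 - (-3)·-1.667 - (-1.1)·-2.006) / (8.1) = 0.468
Iteration 2:
  p = (-6 - (0.4)·-2.006 - (0.2)·0.468) / (3.6) = -1.470
  q = (-12 - (0.1)·-1.470 - (2.8)·0.468) / (5.9) = -2.231
  r = (11 - (-3)·-1.470 - (-1.1)·-2.231) / (8.1) = 0.511
Iteration 3:
  p = (-6 - (0.4)·-2.231 - (0.2)·0.511) / (3.6) = -1.447
  q = (-12 - (0.1)·-1.447 - (2.8)·0.511) / (5.9) = -2.252
  r = (11 - (-3)·-1.447 - (-1.1)·-2.252) / (8.1) = 0.516

-2.252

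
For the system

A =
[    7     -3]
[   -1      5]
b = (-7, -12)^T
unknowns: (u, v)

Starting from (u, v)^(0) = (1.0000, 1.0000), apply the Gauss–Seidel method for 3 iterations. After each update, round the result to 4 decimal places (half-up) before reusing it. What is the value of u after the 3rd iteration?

Iteration 1:
  u = (-7 - (-3)·1.0000) / (7) = -0.5714
  v = (-12 - (-1)·-0.5714) / (5) = -2.5143
Iteration 2:
  u = (-7 - (-3)·-2.5143) / (7) = -2.0776
  v = (-12 - (-1)·-2.0776) / (5) = -2.8155
Iteration 3:
  u = (-7 - (-3)·-2.8155) / (7) = -2.2066
  v = (-12 - (-1)·-2.2066) / (5) = -2.8413

-2.2066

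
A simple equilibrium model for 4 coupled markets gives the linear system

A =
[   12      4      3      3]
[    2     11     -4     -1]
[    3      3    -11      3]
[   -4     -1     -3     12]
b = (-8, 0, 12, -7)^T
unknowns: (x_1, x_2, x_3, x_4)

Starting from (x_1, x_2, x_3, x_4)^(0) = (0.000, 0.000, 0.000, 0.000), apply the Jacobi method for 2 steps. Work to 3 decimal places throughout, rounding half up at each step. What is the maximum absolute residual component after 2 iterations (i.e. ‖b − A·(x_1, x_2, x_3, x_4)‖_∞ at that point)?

3.818

Iteration 1:
  x_1 = (-8 - (4)·0.000 - (3)·0.000 - (3)·0.000) / (12) = -0.667
  x_2 = (0 - (2)·0.000 - (-4)·0.000 - (-1)·0.000) / (11) = 0.000
  x_3 = (12 - (3)·0.000 - (3)·0.000 - (3)·0.000) / (-11) = -1.091
  x_4 = (-7 - (-4)·0.000 - (-1)·0.000 - (-3)·0.000) / (12) = -0.583
Iteration 2:
  x_1 = (-8 - (4)·0.000 - (3)·-1.091 - (3)·-0.583) / (12) = -0.248
  x_2 = (0 - (2)·-0.667 - (-4)·-1.091 - (-1)·-0.583) / (11) = -0.328
  x_3 = (12 - (3)·-0.667 - (3)·0.000 - (3)·-0.583) / (-11) = -1.432
  x_4 = (-7 - (-4)·-0.667 - (-1)·0.000 - (-3)·-1.091) / (12) = -1.078
Residual b − A·x = (3.818, -2.702, 1.210, 0.320); ∞-norm = 3.818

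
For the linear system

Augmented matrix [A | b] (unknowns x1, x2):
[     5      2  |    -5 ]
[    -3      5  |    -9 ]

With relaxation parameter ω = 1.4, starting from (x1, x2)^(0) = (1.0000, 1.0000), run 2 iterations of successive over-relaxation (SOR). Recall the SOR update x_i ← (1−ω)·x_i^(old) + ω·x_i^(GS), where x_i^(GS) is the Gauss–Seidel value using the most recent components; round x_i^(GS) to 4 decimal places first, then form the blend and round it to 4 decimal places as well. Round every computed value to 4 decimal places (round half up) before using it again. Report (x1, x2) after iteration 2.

(2.2894, 1.3640)

Iteration 1:
  x1: GS value = (-5 - (2)·1.0000) / (5) = -1.4000;  x1 ← (1−ω)·1.0000 + ω·-1.4000 = -2.3600
  x2: GS value = (-9 - (-3)·-2.3600) / (5) = -3.2160;  x2 ← (1−ω)·1.0000 + ω·-3.2160 = -4.9024
Iteration 2:
  x1: GS value = (-5 - (2)·-4.9024) / (5) = 0.9610;  x1 ← (1−ω)·-2.3600 + ω·0.9610 = 2.2894
  x2: GS value = (-9 - (-3)·2.2894) / (5) = -0.4264;  x2 ← (1−ω)·-4.9024 + ω·-0.4264 = 1.3640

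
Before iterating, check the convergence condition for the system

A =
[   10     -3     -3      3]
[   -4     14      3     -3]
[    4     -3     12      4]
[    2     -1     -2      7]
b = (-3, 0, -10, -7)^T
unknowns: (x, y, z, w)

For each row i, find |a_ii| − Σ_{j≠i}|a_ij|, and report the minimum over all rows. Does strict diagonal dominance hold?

row 1: |10| − (3+3+3) = 1
row 2: |14| − (4+3+3) = 4
row 3: |12| − (4+3+4) = 1
row 4: |7| − (2+1+2) = 2
minimum over rows = 1 → strictly diagonally dominant (convergence guaranteed)

1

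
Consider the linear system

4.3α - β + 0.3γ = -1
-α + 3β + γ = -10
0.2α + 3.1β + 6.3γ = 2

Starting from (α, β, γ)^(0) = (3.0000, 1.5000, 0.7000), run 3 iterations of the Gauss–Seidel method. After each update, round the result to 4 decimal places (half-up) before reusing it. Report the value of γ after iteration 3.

2.6540

Iteration 1:
  α = (-1 - (-1)·1.5000 - (0.3)·0.7000) / (4.3) = 0.0674
  β = (-10 - (-1)·0.0674 - (1)·0.7000) / (3) = -3.5442
  γ = (2 - (0.2)·0.0674 - (3.1)·-3.5442) / (6.3) = 2.0593
Iteration 2:
  α = (-1 - (-1)·-3.5442 - (0.3)·2.0593) / (4.3) = -1.2005
  β = (-10 - (-1)·-1.2005 - (1)·2.0593) / (3) = -4.4199
  γ = (2 - (0.2)·-1.2005 - (3.1)·-4.4199) / (6.3) = 2.5304
Iteration 3:
  α = (-1 - (-1)·-4.4199 - (0.3)·2.5304) / (4.3) = -1.4370
  β = (-10 - (-1)·-1.4370 - (1)·2.5304) / (3) = -4.6558
  γ = (2 - (0.2)·-1.4370 - (3.1)·-4.6558) / (6.3) = 2.6540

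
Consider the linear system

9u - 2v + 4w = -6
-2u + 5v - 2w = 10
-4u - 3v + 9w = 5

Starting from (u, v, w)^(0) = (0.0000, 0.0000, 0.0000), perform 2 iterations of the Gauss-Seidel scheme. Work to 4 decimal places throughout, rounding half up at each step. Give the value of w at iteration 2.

0.9562

Iteration 1:
  u = (-6 - (-2)·0.0000 - (4)·0.0000) / (9) = -0.6667
  v = (10 - (-2)·-0.6667 - (-2)·0.0000) / (5) = 1.7333
  w = (5 - (-4)·-0.6667 - (-3)·1.7333) / (9) = 0.8370
Iteration 2:
  u = (-6 - (-2)·1.7333 - (4)·0.8370) / (9) = -0.6535
  v = (10 - (-2)·-0.6535 - (-2)·0.8370) / (5) = 2.0734
  w = (5 - (-4)·-0.6535 - (-3)·2.0734) / (9) = 0.9562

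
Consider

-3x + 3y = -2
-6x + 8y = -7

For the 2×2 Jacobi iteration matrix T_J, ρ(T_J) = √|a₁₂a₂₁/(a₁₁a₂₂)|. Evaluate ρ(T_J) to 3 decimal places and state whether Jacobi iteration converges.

0.866

a₁₂a₂₁/(a₁₁a₂₂) = (3)·(-6) / ((-3)·(8)) = 0.750000
ρ = √|0.750000| = √0.750000 = 0.866
ρ < 1, so Jacobi converges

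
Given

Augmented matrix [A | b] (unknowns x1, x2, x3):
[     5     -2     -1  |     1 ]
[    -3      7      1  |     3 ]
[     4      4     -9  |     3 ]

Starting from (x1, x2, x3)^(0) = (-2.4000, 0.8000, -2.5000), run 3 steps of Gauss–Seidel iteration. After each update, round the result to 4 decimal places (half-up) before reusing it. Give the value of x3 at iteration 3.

0.1608

Iteration 1:
  x1 = (1 - (-2)·0.8000 - (-1)·-2.5000) / (5) = 0.0200
  x2 = (3 - (-3)·0.0200 - (1)·-2.5000) / (7) = 0.7943
  x3 = (3 - (4)·0.0200 - (4)·0.7943) / (-9) = 0.0286
Iteration 2:
  x1 = (1 - (-2)·0.7943 - (-1)·0.0286) / (5) = 0.5234
  x2 = (3 - (-3)·0.5234 - (1)·0.0286) / (7) = 0.6488
  x3 = (3 - (4)·0.5234 - (4)·0.6488) / (-9) = 0.1876
Iteration 3:
  x1 = (1 - (-2)·0.6488 - (-1)·0.1876) / (5) = 0.4970
  x2 = (3 - (-3)·0.4970 - (1)·0.1876) / (7) = 0.6148
  x3 = (3 - (4)·0.4970 - (4)·0.6148) / (-9) = 0.1608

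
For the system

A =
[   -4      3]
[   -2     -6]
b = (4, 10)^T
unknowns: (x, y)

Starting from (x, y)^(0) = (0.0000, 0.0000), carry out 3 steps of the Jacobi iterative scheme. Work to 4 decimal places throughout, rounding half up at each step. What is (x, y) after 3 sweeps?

Iteration 1:
  x = (4 - (3)·0.0000) / (-4) = -1.0000
  y = (10 - (-2)·0.0000) / (-6) = -1.6667
Iteration 2:
  x = (4 - (3)·-1.6667) / (-4) = -2.2500
  y = (10 - (-2)·-1.0000) / (-6) = -1.3333
Iteration 3:
  x = (4 - (3)·-1.3333) / (-4) = -2.0000
  y = (10 - (-2)·-2.2500) / (-6) = -0.9167

(-2.0000, -0.9167)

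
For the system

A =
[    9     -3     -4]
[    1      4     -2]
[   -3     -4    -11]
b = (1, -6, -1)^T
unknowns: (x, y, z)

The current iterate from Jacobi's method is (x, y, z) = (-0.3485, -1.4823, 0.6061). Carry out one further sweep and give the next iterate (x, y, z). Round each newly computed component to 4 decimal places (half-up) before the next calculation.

(-0.1136, -1.1098, 0.7250)

One sweep:
  x = (1 - (-3)·-1.4823 - (-4)·0.6061) / (9) = -0.1136
  y = (-6 - (1)·-0.3485 - (-2)·0.6061) / (4) = -1.1098
  z = (-1 - (-3)·-0.3485 - (-4)·-1.4823) / (-11) = 0.7250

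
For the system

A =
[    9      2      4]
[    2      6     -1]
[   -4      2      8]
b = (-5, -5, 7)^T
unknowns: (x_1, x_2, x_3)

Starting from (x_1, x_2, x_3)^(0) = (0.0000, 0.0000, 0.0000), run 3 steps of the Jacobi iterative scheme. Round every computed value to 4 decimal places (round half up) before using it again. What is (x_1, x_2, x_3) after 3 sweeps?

(-0.8019, -0.4460, 0.6209)

Iteration 1:
  x_1 = (-5 - (2)·0.0000 - (4)·0.0000) / (9) = -0.5556
  x_2 = (-5 - (2)·0.0000 - (-1)·0.0000) / (6) = -0.8333
  x_3 = (7 - (-4)·0.0000 - (2)·0.0000) / (8) = 0.8750
Iteration 2:
  x_1 = (-5 - (2)·-0.8333 - (4)·0.8750) / (9) = -0.7593
  x_2 = (-5 - (2)·-0.5556 - (-1)·0.8750) / (6) = -0.5023
  x_3 = (7 - (-4)·-0.5556 - (2)·-0.8333) / (8) = 0.8055
Iteration 3:
  x_1 = (-5 - (2)·-0.5023 - (4)·0.8055) / (9) = -0.8019
  x_2 = (-5 - (2)·-0.7593 - (-1)·0.8055) / (6) = -0.4460
  x_3 = (7 - (-4)·-0.7593 - (2)·-0.5023) / (8) = 0.6209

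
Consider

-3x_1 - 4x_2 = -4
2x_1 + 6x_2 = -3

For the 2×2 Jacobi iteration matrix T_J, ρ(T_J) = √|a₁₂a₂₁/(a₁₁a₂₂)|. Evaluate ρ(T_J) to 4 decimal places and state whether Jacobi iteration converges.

0.6667

a₁₂a₂₁/(a₁₁a₂₂) = (-4)·(2) / ((-3)·(6)) = 0.444444
ρ = √|0.444444| = √0.444444 = 0.6667
ρ < 1, so Jacobi converges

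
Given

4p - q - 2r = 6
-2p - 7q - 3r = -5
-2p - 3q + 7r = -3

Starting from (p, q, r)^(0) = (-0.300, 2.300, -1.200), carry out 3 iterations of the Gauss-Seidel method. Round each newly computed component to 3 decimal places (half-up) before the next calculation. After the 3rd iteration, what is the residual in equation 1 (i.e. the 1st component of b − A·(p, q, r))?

0.160

Iteration 1:
  p = (6 - (-1)·2.300 - (-2)·-1.200) / (4) = 1.475
  q = (-5 - (-2)·1.475 - (-3)·-1.200) / (-7) = 0.807
  r = (-3 - (-2)·1.475 - (-3)·0.807) / (7) = 0.339
Iteration 2:
  p = (6 - (-1)·0.807 - (-2)·0.339) / (4) = 1.871
  q = (-5 - (-2)·1.871 - (-3)·0.339) / (-7) = 0.034
  r = (-3 - (-2)·1.871 - (-3)·0.034) / (7) = 0.121
Iteration 3:
  p = (6 - (-1)·0.034 - (-2)·0.121) / (4) = 1.569
  q = (-5 - (-2)·1.569 - (-3)·0.121) / (-7) = 0.214
  r = (-3 - (-2)·1.569 - (-3)·0.214) / (7) = 0.111
Residual b − A·x = (0.160, -0.031, 0.003)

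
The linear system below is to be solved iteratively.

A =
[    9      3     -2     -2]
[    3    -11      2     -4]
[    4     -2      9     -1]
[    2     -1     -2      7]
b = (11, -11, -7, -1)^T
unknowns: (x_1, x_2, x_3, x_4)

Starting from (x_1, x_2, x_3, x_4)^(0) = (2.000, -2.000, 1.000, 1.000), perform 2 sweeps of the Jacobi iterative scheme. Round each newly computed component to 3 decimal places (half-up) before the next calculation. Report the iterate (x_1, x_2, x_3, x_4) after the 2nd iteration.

Iteration 1:
  x_1 = (11 - (3)·-2.000 - (-2)·1.000 - (-2)·1.000) / (9) = 2.333
  x_2 = (-11 - (3)·2.000 - (2)·1.000 - (-4)·1.000) / (-11) = 1.364
  x_3 = (-7 - (4)·2.000 - (-2)·-2.000 - (-1)·1.000) / (9) = -2.000
  x_4 = (-1 - (2)·2.000 - (-1)·-2.000 - (-2)·1.000) / (7) = -0.714
Iteration 2:
  x_1 = (11 - (3)·1.364 - (-2)·-2.000 - (-2)·-0.714) / (9) = 0.164
  x_2 = (-11 - (3)·2.333 - (2)·-2.000 - (-4)·-0.714) / (-11) = 1.532
  x_3 = (-7 - (4)·2.333 - (-2)·1.364 - (-1)·-0.714) / (9) = -1.591
  x_4 = (-1 - (2)·2.333 - (-1)·1.364 - (-2)·-2.000) / (7) = -1.186

(0.164, 1.532, -1.591, -1.186)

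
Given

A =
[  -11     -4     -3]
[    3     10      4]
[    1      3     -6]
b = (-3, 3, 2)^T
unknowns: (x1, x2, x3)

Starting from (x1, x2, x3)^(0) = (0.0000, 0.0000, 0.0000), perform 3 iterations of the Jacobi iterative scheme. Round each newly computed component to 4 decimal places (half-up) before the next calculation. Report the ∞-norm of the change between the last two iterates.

Iteration 1:
  x1 = (-3 - (-4)·0.0000 - (-3)·0.0000) / (-11) = 0.2727
  x2 = (3 - (3)·0.0000 - (4)·0.0000) / (10) = 0.3000
  x3 = (2 - (1)·0.0000 - (3)·0.0000) / (-6) = -0.3333
Iteration 2:
  x1 = (-3 - (-4)·0.3000 - (-3)·-0.3333) / (-11) = 0.2545
  x2 = (3 - (3)·0.2727 - (4)·-0.3333) / (10) = 0.3515
  x3 = (2 - (1)·0.2727 - (3)·0.3000) / (-6) = -0.1379
Iteration 3:
  x1 = (-3 - (-4)·0.3515 - (-3)·-0.1379) / (-11) = 0.1825
  x2 = (3 - (3)·0.2545 - (4)·-0.1379) / (10) = 0.2788
  x3 = (2 - (1)·0.2545 - (3)·0.3515) / (-6) = -0.1152
Change: (-0.0720, -0.0727, 0.0227) → max |·| = 0.0727

0.0727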